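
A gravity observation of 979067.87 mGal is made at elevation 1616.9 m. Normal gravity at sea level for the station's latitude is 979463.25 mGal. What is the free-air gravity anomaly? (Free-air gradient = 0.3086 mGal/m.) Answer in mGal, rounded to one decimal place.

103.6

Free-air correction = 0.3086 × 1616.9 = 498.98 mGal
Free-air anomaly = 979067.87 − 979463.25 + (498.98) = 103.60 mGal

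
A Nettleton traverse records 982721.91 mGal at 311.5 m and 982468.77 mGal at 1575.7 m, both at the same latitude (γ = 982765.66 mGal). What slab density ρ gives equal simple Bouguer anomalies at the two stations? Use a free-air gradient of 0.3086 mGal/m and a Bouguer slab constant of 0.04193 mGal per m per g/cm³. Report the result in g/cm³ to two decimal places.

Δg_obs = 982468.77 − 982721.91 = -253.14 mGal over Δh = 1575.7 − 311.5 = 1264.2 m
Equal Bouguer anomalies ⇒ Δg_obs + (0.3086 − 0.04193ρ)·Δh = 0
0.3086 − 0.04193ρ = −Δg_obs/Δh = 0.20024
ρ = (0.3086 − 0.20024) / 0.04193 = 2.58 g/cm³

2.58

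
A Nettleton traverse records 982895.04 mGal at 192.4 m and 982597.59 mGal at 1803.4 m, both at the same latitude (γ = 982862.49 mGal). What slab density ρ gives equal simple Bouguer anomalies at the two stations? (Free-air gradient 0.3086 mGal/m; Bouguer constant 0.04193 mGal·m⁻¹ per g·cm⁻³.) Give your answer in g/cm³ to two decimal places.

Δg_obs = 982597.59 − 982895.04 = -297.45 mGal over Δh = 1803.4 − 192.4 = 1611.0 m
Equal Bouguer anomalies ⇒ Δg_obs + (0.3086 − 0.04193ρ)·Δh = 0
0.3086 − 0.04193ρ = −Δg_obs/Δh = 0.18464
ρ = (0.3086 − 0.18464) / 0.04193 = 2.96 g/cm³

2.96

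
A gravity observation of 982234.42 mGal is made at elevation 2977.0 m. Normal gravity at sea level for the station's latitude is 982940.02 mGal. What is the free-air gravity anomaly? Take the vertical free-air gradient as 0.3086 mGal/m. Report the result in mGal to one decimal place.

213.1

Free-air correction = 0.3086 × 2977.0 = 918.70 mGal
Free-air anomaly = 982234.42 − 982940.02 + (918.70) = 213.10 mGal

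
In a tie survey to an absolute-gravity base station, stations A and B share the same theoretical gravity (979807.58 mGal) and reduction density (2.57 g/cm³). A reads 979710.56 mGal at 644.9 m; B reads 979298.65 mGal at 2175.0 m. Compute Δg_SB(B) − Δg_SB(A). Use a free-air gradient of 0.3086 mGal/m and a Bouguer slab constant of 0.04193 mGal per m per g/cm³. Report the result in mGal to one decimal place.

Δg_SB(A) = 979710.56 − 979807.58 + 0.3086×644.9 − 0.04193×2.57×644.9 = 32.50 mGal
Δg_SB(B) = 979298.65 − 979807.58 + 0.3086×2175.0 − 0.04193×2.57×2175.0 = -72.10 mGal
Difference = -72.10 − (32.50) = -104.60 mGal

-104.6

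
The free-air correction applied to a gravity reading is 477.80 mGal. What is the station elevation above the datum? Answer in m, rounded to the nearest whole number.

1548

h = 477.80 / 0.3086 = 1548.28 m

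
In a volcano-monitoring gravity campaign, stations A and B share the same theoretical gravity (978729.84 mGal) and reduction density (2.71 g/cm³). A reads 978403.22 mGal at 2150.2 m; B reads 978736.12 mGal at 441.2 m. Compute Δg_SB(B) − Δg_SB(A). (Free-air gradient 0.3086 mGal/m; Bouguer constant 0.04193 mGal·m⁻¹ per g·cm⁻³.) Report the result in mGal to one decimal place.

-0.3

Δg_SB(A) = 978403.22 − 978729.84 + 0.3086×2150.2 − 0.04193×2.71×2150.2 = 92.60 mGal
Δg_SB(B) = 978736.12 − 978729.84 + 0.3086×441.2 − 0.04193×2.71×441.2 = 92.30 mGal
Difference = 92.30 − (92.60) = -0.30 mGal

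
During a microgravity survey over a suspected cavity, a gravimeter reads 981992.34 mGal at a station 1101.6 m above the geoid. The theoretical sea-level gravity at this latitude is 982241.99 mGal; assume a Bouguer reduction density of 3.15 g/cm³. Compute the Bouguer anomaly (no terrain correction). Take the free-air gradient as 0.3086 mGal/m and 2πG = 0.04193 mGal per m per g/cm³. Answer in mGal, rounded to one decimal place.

-55.2

Free-air correction = 0.3086 × 1101.6 = 339.95 mGal
Free-air anomaly = 981992.34 − 982241.99 + (339.95) = 90.30 mGal
Bouguer slab correction = 0.04193 × 3.15 × 1101.6 = 145.50 mGal
Simple Bouguer anomaly = 90.30 − (145.50) = -55.20 mGal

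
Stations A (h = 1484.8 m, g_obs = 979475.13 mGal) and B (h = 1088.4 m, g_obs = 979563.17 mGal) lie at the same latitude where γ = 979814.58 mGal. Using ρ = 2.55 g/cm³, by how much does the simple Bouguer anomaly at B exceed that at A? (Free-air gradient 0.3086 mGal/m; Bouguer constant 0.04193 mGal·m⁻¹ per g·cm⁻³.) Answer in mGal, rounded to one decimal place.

8.1

Δg_SB(A) = 979475.13 − 979814.58 + 0.3086×1484.8 − 0.04193×2.55×1484.8 = -40.00 mGal
Δg_SB(B) = 979563.17 − 979814.58 + 0.3086×1088.4 − 0.04193×2.55×1088.4 = -31.90 mGal
Difference = -31.90 − (-40.00) = 8.10 mGal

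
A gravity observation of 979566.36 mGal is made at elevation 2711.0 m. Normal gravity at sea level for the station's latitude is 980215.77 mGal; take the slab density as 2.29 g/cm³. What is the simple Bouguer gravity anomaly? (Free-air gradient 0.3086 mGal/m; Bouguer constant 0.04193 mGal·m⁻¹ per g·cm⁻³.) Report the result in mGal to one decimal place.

-73.1

Free-air correction = 0.3086 × 2711.0 = 836.61 mGal
Free-air anomaly = 979566.36 − 980215.77 + (836.61) = 187.20 mGal
Bouguer slab correction = 0.04193 × 2.29 × 2711.0 = 260.31 mGal
Simple Bouguer anomaly = 187.20 − (260.31) = -73.11 mGal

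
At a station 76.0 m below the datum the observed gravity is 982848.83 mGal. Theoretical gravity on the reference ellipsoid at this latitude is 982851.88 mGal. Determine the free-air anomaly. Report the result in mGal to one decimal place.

-26.5

Free-air correction = 0.3086 × -76.0 = -23.45 mGal
Free-air anomaly = 982848.83 − 982851.88 + (-23.45) = -26.50 mGal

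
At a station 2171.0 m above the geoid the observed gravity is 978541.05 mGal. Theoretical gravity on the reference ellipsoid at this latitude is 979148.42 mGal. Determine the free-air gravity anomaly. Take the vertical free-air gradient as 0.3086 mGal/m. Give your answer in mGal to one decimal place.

62.6

Free-air correction = 0.3086 × 2171.0 = 669.97 mGal
Free-air anomaly = 978541.05 − 979148.42 + (669.97) = 62.60 mGal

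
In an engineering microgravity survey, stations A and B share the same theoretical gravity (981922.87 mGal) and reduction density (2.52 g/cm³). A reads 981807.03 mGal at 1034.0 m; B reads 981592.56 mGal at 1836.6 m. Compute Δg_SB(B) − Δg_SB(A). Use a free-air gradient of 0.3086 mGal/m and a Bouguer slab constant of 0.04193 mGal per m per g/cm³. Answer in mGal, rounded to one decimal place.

Δg_SB(A) = 981807.03 − 981922.87 + 0.3086×1034.0 − 0.04193×2.52×1034.0 = 94.00 mGal
Δg_SB(B) = 981592.56 − 981922.87 + 0.3086×1836.6 − 0.04193×2.52×1836.6 = 42.40 mGal
Difference = 42.40 − (94.00) = -51.60 mGal

-51.6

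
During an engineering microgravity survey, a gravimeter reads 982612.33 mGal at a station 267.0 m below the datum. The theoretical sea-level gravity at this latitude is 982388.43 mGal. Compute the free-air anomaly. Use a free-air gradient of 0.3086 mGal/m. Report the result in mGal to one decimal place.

141.5

Free-air correction = 0.3086 × -267.0 = -82.40 mGal
Free-air anomaly = 982612.33 − 982388.43 + (-82.40) = 141.50 mGal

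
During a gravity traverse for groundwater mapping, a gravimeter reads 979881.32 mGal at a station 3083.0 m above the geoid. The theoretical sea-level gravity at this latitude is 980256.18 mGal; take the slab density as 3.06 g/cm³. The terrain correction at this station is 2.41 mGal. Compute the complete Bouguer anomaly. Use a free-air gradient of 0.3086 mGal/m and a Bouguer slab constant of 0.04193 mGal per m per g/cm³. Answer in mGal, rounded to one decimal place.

Free-air correction = 0.3086 × 3083.0 = 951.41 mGal
Free-air anomaly = 979881.32 − 980256.18 + (951.41) = 576.55 mGal
Bouguer slab correction = 0.04193 × 3.06 × 3083.0 = 395.57 mGal
Simple Bouguer anomaly = 576.55 − (395.57) = 180.98 mGal
Complete Bouguer anomaly = 180.98 + 2.41 = 183.39 mGal

183.4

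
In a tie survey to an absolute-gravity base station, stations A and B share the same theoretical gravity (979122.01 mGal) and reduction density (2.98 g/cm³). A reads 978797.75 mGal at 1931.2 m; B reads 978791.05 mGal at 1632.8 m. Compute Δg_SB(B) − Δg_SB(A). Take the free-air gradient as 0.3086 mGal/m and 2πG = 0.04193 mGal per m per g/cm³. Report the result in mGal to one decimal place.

Δg_SB(A) = 978797.75 − 979122.01 + 0.3086×1931.2 − 0.04193×2.98×1931.2 = 30.40 mGal
Δg_SB(B) = 978791.05 − 979122.01 + 0.3086×1632.8 − 0.04193×2.98×1632.8 = -31.10 mGal
Difference = -31.10 − (30.40) = -61.50 mGal

-61.5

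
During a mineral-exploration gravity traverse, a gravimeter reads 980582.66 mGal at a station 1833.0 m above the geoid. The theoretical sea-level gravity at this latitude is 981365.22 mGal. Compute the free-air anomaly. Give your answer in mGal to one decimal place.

-216.9

Free-air correction = 0.3086 × 1833.0 = 565.66 mGal
Free-air anomaly = 980582.66 − 981365.22 + (565.66) = -216.90 mGal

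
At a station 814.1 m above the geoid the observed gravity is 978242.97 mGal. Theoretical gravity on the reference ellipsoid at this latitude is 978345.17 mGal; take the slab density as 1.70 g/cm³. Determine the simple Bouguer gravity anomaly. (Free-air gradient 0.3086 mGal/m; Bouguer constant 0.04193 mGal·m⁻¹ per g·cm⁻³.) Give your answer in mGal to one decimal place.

91.0

Free-air correction = 0.3086 × 814.1 = 251.23 mGal
Free-air anomaly = 978242.97 − 978345.17 + (251.23) = 149.03 mGal
Bouguer slab correction = 0.04193 × 1.70 × 814.1 = 58.03 mGal
Simple Bouguer anomaly = 149.03 − (58.03) = 91.00 mGal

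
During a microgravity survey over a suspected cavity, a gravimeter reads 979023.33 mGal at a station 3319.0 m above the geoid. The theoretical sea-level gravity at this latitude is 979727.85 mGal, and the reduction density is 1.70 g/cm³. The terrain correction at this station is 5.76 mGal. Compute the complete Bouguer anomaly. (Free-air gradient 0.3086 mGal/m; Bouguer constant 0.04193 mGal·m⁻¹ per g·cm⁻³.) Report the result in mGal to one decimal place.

Free-air correction = 0.3086 × 3319.0 = 1024.24 mGal
Free-air anomaly = 979023.33 − 979727.85 + (1024.24) = 319.72 mGal
Bouguer slab correction = 0.04193 × 1.70 × 3319.0 = 236.58 mGal
Simple Bouguer anomaly = 319.72 − (236.58) = 83.14 mGal
Complete Bouguer anomaly = 83.14 + 5.76 = 88.90 mGal

88.9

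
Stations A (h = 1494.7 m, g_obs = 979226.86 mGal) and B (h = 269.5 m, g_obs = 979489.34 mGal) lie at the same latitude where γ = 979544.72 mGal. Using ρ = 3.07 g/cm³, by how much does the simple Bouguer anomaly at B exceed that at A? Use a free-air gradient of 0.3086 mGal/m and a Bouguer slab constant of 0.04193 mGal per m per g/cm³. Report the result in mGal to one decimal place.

Δg_SB(A) = 979226.86 − 979544.72 + 0.3086×1494.7 − 0.04193×3.07×1494.7 = -49.00 mGal
Δg_SB(B) = 979489.34 − 979544.72 + 0.3086×269.5 − 0.04193×3.07×269.5 = -6.90 mGal
Difference = -6.90 − (-49.00) = 42.10 mGal

42.1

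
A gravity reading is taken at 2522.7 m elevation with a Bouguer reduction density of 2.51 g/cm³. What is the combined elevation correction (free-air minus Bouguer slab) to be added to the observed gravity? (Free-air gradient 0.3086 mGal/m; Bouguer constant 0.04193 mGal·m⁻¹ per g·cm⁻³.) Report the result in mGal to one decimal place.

Combined gradient = 0.3086 − 0.04193 × 2.51 = 0.2033557 mGal/m
Combined elevation correction = 0.2033557 × 2522.7 = 513.0 mGal

513.0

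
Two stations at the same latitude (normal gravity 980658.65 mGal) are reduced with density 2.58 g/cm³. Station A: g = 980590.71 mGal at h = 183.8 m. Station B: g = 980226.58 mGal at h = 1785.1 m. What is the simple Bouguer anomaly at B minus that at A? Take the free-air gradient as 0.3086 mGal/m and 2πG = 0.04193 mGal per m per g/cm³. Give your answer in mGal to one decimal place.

-43.2

Δg_SB(A) = 980590.71 − 980658.65 + 0.3086×183.8 − 0.04193×2.58×183.8 = -31.10 mGal
Δg_SB(B) = 980226.58 − 980658.65 + 0.3086×1785.1 − 0.04193×2.58×1785.1 = -74.30 mGal
Difference = -74.30 − (-31.10) = -43.20 mGal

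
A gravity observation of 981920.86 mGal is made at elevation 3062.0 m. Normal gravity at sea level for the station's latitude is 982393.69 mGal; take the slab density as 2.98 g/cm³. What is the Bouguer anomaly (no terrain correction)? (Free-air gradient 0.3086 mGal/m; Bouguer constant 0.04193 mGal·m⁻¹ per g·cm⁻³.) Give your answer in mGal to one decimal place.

89.5

Free-air correction = 0.3086 × 3062.0 = 944.93 mGal
Free-air anomaly = 981920.86 − 982393.69 + (944.93) = 472.10 mGal
Bouguer slab correction = 0.04193 × 2.98 × 3062.0 = 382.60 mGal
Simple Bouguer anomaly = 472.10 − (382.60) = 89.50 mGal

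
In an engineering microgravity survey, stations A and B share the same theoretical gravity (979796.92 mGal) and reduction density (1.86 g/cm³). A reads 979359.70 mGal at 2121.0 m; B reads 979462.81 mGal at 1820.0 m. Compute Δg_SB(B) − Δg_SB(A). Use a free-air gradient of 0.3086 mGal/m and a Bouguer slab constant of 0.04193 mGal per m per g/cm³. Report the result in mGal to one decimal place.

Δg_SB(A) = 979359.70 − 979796.92 + 0.3086×2121.0 − 0.04193×1.86×2121.0 = 51.90 mGal
Δg_SB(B) = 979462.81 − 979796.92 + 0.3086×1820.0 − 0.04193×1.86×1820.0 = 85.60 mGal
Difference = 85.60 − (51.90) = 33.70 mGal

33.7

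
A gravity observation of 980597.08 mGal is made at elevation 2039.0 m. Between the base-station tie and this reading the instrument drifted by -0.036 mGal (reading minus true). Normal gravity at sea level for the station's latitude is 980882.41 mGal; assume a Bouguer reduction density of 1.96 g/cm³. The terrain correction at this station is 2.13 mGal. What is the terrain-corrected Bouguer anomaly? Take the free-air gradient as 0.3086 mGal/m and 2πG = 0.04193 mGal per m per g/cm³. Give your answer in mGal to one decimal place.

178.5

Drift-corrected reading = 980597.08 − (-0.036) = 980597.116 mGal
Free-air correction = 0.3086 × 2039.0 = 629.24 mGal
Free-air anomaly = 980597.116 − 980882.41 + (629.24) = 343.946 mGal
Bouguer slab correction = 0.04193 × 1.96 × 2039.0 = 167.57 mGal
Simple Bouguer anomaly = 343.946 − (167.57) = 176.376 mGal
Complete Bouguer anomaly = 176.376 + 2.13 = 178.506 mGal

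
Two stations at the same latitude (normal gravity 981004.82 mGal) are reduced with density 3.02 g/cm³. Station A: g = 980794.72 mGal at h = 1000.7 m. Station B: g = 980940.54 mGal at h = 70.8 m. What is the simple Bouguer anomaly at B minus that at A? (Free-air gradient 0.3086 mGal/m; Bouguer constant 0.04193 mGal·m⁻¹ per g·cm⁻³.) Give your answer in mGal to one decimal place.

-23.4

Δg_SB(A) = 980794.72 − 981004.82 + 0.3086×1000.7 − 0.04193×3.02×1000.7 = -28.00 mGal
Δg_SB(B) = 980940.54 − 981004.82 + 0.3086×70.8 − 0.04193×3.02×70.8 = -51.40 mGal
Difference = -51.40 − (-28.00) = -23.40 mGal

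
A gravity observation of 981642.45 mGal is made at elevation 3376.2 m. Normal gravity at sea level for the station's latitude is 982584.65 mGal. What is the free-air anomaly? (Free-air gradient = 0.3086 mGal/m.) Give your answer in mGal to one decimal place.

99.7

Free-air correction = 0.3086 × 3376.2 = 1041.90 mGal
Free-air anomaly = 981642.45 − 982584.65 + (1041.90) = 99.70 mGal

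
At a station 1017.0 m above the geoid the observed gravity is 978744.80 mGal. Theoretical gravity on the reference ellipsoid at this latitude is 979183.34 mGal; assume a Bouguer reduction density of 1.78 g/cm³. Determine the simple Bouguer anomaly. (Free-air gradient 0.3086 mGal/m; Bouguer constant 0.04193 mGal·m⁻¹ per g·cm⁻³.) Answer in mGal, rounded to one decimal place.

-200.6

Free-air correction = 0.3086 × 1017.0 = 313.85 mGal
Free-air anomaly = 978744.80 − 979183.34 + (313.85) = -124.69 mGal
Bouguer slab correction = 0.04193 × 1.78 × 1017.0 = 75.90 mGal
Simple Bouguer anomaly = -124.69 − (75.90) = -200.59 mGal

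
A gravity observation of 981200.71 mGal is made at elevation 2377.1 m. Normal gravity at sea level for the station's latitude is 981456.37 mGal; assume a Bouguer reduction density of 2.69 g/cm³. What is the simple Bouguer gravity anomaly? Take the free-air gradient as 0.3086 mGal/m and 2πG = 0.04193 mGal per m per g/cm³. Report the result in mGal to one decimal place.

Free-air correction = 0.3086 × 2377.1 = 733.57 mGal
Free-air anomaly = 981200.71 − 981456.37 + (733.57) = 477.91 mGal
Bouguer slab correction = 0.04193 × 2.69 × 2377.1 = 268.12 mGal
Simple Bouguer anomaly = 477.91 − (268.12) = 209.79 mGal

209.8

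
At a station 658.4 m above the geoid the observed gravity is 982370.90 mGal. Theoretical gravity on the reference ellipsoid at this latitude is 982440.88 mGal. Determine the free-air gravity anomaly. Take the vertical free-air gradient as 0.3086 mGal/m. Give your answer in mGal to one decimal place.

Free-air correction = 0.3086 × 658.4 = 203.18 mGal
Free-air anomaly = 982370.90 − 982440.88 + (203.18) = 133.20 mGal

133.2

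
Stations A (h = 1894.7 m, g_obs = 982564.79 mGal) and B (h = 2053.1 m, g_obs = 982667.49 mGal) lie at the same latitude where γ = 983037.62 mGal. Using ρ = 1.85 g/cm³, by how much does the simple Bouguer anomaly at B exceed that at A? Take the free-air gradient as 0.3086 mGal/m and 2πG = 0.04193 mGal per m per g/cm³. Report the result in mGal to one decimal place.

Δg_SB(A) = 982564.79 − 983037.62 + 0.3086×1894.7 − 0.04193×1.85×1894.7 = -35.10 mGal
Δg_SB(B) = 982667.49 − 983037.62 + 0.3086×2053.1 − 0.04193×1.85×2053.1 = 104.20 mGal
Difference = 104.20 − (-35.10) = 139.30 mGal

139.3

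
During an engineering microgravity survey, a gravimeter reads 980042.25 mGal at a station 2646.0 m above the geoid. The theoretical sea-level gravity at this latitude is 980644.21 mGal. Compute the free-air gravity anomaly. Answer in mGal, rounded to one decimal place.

214.6

Free-air correction = 0.3086 × 2646.0 = 816.56 mGal
Free-air anomaly = 980042.25 − 980644.21 + (816.56) = 214.60 mGal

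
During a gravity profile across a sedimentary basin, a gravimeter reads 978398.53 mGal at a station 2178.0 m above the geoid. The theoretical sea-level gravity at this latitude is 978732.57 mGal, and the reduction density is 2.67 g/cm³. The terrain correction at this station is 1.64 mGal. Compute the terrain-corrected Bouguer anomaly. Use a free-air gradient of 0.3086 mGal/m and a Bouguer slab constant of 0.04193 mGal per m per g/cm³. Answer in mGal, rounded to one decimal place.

Free-air correction = 0.3086 × 2178.0 = 672.13 mGal
Free-air anomaly = 978398.53 − 978732.57 + (672.13) = 338.09 mGal
Bouguer slab correction = 0.04193 × 2.67 × 2178.0 = 243.83 mGal
Simple Bouguer anomaly = 338.09 − (243.83) = 94.26 mGal
Complete Bouguer anomaly = 94.26 + 1.64 = 95.90 mGal

95.9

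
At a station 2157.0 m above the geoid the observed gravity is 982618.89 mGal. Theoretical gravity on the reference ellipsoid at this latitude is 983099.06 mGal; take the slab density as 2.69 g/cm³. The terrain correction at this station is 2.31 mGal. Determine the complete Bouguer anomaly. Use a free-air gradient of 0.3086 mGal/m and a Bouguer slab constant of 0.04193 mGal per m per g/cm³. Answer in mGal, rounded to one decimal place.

-55.5

Free-air correction = 0.3086 × 2157.0 = 665.65 mGal
Free-air anomaly = 982618.89 − 983099.06 + (665.65) = 185.48 mGal
Bouguer slab correction = 0.04193 × 2.69 × 2157.0 = 243.29 mGal
Simple Bouguer anomaly = 185.48 − (243.29) = -57.81 mGal
Complete Bouguer anomaly = -57.81 + 2.31 = -55.50 mGal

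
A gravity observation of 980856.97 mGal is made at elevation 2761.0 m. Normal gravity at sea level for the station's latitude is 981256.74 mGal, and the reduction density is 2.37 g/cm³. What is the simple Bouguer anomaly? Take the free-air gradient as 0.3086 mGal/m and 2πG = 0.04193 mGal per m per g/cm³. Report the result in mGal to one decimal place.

Free-air correction = 0.3086 × 2761.0 = 852.04 mGal
Free-air anomaly = 980856.97 − 981256.74 + (852.04) = 452.27 mGal
Bouguer slab correction = 0.04193 × 2.37 × 2761.0 = 274.37 mGal
Simple Bouguer anomaly = 452.27 − (274.37) = 177.90 mGal

177.9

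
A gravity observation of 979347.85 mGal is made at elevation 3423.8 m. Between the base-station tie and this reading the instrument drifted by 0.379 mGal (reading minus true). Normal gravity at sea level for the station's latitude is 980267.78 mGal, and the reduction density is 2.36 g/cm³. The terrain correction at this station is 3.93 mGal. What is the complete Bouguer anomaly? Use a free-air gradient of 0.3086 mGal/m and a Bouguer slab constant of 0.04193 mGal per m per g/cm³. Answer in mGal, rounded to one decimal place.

-198.6

Drift-corrected reading = 979347.85 − (0.379) = 979347.471 mGal
Free-air correction = 0.3086 × 3423.8 = 1056.58 mGal
Free-air anomaly = 979347.471 − 980267.78 + (1056.58) = 136.271 mGal
Bouguer slab correction = 0.04193 × 2.36 × 3423.8 = 338.80 mGal
Simple Bouguer anomaly = 136.271 − (338.80) = -202.529 mGal
Complete Bouguer anomaly = -202.529 + 3.93 = -198.599 mGal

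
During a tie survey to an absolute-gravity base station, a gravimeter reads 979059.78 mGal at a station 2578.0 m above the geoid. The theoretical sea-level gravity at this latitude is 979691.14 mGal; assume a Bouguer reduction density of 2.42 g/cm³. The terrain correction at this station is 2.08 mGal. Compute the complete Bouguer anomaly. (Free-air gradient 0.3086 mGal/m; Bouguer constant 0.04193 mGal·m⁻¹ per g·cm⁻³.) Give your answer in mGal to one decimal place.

Free-air correction = 0.3086 × 2578.0 = 795.57 mGal
Free-air anomaly = 979059.78 − 979691.14 + (795.57) = 164.21 mGal
Bouguer slab correction = 0.04193 × 2.42 × 2578.0 = 261.59 mGal
Simple Bouguer anomaly = 164.21 − (261.59) = -97.38 mGal
Complete Bouguer anomaly = -97.38 + 2.08 = -95.30 mGal

-95.3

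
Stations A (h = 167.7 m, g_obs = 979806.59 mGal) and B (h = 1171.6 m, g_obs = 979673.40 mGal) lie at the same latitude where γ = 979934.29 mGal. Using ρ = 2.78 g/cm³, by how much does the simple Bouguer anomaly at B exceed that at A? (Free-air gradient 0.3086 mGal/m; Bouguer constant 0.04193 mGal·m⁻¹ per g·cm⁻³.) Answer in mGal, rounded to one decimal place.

59.6

Δg_SB(A) = 979806.59 − 979934.29 + 0.3086×167.7 − 0.04193×2.78×167.7 = -95.50 mGal
Δg_SB(B) = 979673.40 − 979934.29 + 0.3086×1171.6 − 0.04193×2.78×1171.6 = -35.90 mGal
Difference = -35.90 − (-95.50) = 59.60 mGal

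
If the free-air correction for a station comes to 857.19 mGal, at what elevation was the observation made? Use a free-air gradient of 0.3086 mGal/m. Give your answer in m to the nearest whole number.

2778

h = 857.19 / 0.3086 = 2777.67 m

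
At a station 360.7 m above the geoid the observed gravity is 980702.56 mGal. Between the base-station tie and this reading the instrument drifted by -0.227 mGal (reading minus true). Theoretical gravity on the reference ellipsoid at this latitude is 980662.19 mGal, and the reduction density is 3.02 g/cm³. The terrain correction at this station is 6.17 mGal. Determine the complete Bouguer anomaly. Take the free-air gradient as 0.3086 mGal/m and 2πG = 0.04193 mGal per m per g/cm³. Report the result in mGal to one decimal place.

112.4

Drift-corrected reading = 980702.56 − (-0.227) = 980702.787 mGal
Free-air correction = 0.3086 × 360.7 = 111.31 mGal
Free-air anomaly = 980702.787 − 980662.19 + (111.31) = 151.907 mGal
Bouguer slab correction = 0.04193 × 3.02 × 360.7 = 45.67 mGal
Simple Bouguer anomaly = 151.907 − (45.67) = 106.237 mGal
Complete Bouguer anomaly = 106.237 + 6.17 = 112.407 mGal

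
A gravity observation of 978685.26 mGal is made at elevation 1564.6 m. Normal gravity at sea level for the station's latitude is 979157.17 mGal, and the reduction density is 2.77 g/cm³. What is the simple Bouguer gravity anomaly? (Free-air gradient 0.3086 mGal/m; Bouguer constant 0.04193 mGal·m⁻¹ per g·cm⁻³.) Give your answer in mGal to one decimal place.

-170.8

Free-air correction = 0.3086 × 1564.6 = 482.84 mGal
Free-air anomaly = 978685.26 − 979157.17 + (482.84) = 10.93 mGal
Bouguer slab correction = 0.04193 × 2.77 × 1564.6 = 181.72 mGal
Simple Bouguer anomaly = 10.93 − (181.72) = -170.79 mGal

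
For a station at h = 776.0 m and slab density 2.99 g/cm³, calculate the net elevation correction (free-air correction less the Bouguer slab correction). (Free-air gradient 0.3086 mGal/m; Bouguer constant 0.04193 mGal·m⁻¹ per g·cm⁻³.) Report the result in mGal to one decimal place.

Combined gradient = 0.3086 − 0.04193 × 2.99 = 0.1832293 mGal/m
Combined elevation correction = 0.1832293 × 776.0 = 142.2 mGal

142.2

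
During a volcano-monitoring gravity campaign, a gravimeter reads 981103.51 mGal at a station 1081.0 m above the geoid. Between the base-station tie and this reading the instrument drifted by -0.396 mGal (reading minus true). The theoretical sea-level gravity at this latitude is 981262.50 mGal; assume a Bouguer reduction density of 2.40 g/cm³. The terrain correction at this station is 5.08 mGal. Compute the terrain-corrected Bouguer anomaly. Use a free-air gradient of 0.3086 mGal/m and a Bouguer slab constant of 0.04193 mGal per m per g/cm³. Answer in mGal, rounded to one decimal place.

Drift-corrected reading = 981103.51 − (-0.396) = 981103.906 mGal
Free-air correction = 0.3086 × 1081.0 = 333.60 mGal
Free-air anomaly = 981103.906 − 981262.50 + (333.60) = 175.006 mGal
Bouguer slab correction = 0.04193 × 2.40 × 1081.0 = 108.78 mGal
Simple Bouguer anomaly = 175.006 − (108.78) = 66.226 mGal
Complete Bouguer anomaly = 66.226 + 5.08 = 71.306 mGal

71.3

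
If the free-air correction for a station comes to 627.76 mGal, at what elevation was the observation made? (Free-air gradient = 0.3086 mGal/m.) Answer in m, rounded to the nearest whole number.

h = 627.76 / 0.3086 = 2034.22 m

2034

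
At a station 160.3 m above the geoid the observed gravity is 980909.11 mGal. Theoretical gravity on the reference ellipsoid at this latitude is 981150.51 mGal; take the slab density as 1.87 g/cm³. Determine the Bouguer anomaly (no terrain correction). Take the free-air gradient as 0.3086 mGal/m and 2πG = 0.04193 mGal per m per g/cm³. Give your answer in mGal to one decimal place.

Free-air correction = 0.3086 × 160.3 = 49.47 mGal
Free-air anomaly = 980909.11 − 981150.51 + (49.47) = -191.93 mGal
Bouguer slab correction = 0.04193 × 1.87 × 160.3 = 12.57 mGal
Simple Bouguer anomaly = -191.93 − (12.57) = -204.50 mGal

-204.5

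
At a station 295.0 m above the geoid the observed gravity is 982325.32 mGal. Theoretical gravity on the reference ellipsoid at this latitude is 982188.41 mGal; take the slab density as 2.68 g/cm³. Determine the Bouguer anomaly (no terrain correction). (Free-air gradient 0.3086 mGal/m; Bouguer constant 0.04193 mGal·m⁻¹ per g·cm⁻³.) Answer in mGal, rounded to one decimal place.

194.8

Free-air correction = 0.3086 × 295.0 = 91.04 mGal
Free-air anomaly = 982325.32 − 982188.41 + (91.04) = 227.95 mGal
Bouguer slab correction = 0.04193 × 2.68 × 295.0 = 33.15 mGal
Simple Bouguer anomaly = 227.95 − (33.15) = 194.80 mGal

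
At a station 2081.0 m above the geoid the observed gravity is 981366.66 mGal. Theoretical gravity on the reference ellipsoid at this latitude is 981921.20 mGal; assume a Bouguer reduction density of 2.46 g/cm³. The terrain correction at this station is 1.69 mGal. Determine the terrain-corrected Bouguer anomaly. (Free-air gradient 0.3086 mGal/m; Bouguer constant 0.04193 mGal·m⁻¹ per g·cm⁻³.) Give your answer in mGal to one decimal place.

-125.3

Free-air correction = 0.3086 × 2081.0 = 642.20 mGal
Free-air anomaly = 981366.66 − 981921.20 + (642.20) = 87.66 mGal
Bouguer slab correction = 0.04193 × 2.46 × 2081.0 = 214.65 mGal
Simple Bouguer anomaly = 87.66 − (214.65) = -126.99 mGal
Complete Bouguer anomaly = -126.99 + 1.69 = -125.30 mGal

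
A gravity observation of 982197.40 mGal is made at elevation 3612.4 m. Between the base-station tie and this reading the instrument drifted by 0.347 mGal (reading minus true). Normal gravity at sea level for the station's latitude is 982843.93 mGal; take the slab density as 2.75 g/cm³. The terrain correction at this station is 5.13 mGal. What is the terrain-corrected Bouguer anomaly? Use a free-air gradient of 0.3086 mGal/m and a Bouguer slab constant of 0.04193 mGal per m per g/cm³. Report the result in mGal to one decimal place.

Drift-corrected reading = 982197.40 − (0.347) = 982197.053 mGal
Free-air correction = 0.3086 × 3612.4 = 1114.79 mGal
Free-air anomaly = 982197.053 − 982843.93 + (1114.79) = 467.913 mGal
Bouguer slab correction = 0.04193 × 2.75 × 3612.4 = 416.54 mGal
Simple Bouguer anomaly = 467.913 − (416.54) = 51.373 mGal
Complete Bouguer anomaly = 51.373 + 5.13 = 56.503 mGal

56.5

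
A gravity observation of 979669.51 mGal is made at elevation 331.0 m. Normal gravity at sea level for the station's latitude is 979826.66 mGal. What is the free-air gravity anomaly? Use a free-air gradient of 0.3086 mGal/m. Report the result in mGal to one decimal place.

Free-air correction = 0.3086 × 331.0 = 102.15 mGal
Free-air anomaly = 979669.51 − 979826.66 + (102.15) = -55.00 mGal

-55.0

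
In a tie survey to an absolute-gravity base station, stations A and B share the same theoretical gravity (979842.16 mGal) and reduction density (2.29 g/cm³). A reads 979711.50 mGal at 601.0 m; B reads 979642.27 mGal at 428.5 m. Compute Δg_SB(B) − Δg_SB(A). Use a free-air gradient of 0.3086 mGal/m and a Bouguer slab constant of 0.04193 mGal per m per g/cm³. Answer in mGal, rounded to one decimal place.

Δg_SB(A) = 979711.50 − 979842.16 + 0.3086×601.0 − 0.04193×2.29×601.0 = -2.90 mGal
Δg_SB(B) = 979642.27 − 979842.16 + 0.3086×428.5 − 0.04193×2.29×428.5 = -108.80 mGal
Difference = -108.80 − (-2.90) = -105.90 mGal

-105.9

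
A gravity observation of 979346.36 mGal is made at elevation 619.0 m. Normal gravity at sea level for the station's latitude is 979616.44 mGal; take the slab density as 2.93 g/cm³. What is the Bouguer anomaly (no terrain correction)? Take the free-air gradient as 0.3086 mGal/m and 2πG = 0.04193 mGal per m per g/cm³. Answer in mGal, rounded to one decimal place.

-155.1

Free-air correction = 0.3086 × 619.0 = 191.02 mGal
Free-air anomaly = 979346.36 − 979616.44 + (191.02) = -79.06 mGal
Bouguer slab correction = 0.04193 × 2.93 × 619.0 = 76.05 mGal
Simple Bouguer anomaly = -79.06 − (76.05) = -155.11 mGal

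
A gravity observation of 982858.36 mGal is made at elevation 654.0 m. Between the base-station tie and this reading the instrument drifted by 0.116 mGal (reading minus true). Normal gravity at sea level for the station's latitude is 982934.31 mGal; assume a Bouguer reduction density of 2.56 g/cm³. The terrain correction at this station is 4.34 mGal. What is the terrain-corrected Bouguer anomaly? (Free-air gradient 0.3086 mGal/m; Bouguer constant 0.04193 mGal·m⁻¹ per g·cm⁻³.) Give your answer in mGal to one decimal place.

59.9

Drift-corrected reading = 982858.36 − (0.116) = 982858.244 mGal
Free-air correction = 0.3086 × 654.0 = 201.82 mGal
Free-air anomaly = 982858.244 − 982934.31 + (201.82) = 125.754 mGal
Bouguer slab correction = 0.04193 × 2.56 × 654.0 = 70.20 mGal
Simple Bouguer anomaly = 125.754 − (70.20) = 55.554 mGal
Complete Bouguer anomaly = 55.554 + 4.34 = 59.894 mGal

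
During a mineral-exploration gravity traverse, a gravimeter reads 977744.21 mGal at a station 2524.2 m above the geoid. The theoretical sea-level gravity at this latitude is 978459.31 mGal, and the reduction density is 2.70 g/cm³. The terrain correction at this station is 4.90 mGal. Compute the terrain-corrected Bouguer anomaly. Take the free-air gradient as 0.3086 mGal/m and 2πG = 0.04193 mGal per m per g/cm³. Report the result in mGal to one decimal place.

Free-air correction = 0.3086 × 2524.2 = 778.97 mGal
Free-air anomaly = 977744.21 − 978459.31 + (778.97) = 63.87 mGal
Bouguer slab correction = 0.04193 × 2.70 × 2524.2 = 285.77 mGal
Simple Bouguer anomaly = 63.87 − (285.77) = -221.90 mGal
Complete Bouguer anomaly = -221.90 + 4.90 = -217.00 mGal

-217.0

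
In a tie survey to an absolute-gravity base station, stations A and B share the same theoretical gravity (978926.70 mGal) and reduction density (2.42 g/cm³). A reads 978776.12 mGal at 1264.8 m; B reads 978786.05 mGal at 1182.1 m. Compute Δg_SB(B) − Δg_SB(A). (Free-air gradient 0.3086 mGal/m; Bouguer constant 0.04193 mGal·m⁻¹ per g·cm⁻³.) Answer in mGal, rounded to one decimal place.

-7.2

Δg_SB(A) = 978776.12 − 978926.70 + 0.3086×1264.8 − 0.04193×2.42×1264.8 = 111.40 mGal
Δg_SB(B) = 978786.05 − 978926.70 + 0.3086×1182.1 − 0.04193×2.42×1182.1 = 104.20 mGal
Difference = 104.20 − (111.40) = -7.20 mGal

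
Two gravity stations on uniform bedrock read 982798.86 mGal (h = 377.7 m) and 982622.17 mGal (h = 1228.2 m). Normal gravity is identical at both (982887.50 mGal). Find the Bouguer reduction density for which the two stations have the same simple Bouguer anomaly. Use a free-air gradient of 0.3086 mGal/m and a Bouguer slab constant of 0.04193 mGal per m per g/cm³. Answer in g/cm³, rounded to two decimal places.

2.41

Δg_obs = 982622.17 − 982798.86 = -176.69 mGal over Δh = 1228.2 − 377.7 = 850.5 m
Equal Bouguer anomalies ⇒ Δg_obs + (0.3086 − 0.04193ρ)·Δh = 0
0.3086 − 0.04193ρ = −Δg_obs/Δh = 0.20775
ρ = (0.3086 − 0.20775) / 0.04193 = 2.41 g/cm³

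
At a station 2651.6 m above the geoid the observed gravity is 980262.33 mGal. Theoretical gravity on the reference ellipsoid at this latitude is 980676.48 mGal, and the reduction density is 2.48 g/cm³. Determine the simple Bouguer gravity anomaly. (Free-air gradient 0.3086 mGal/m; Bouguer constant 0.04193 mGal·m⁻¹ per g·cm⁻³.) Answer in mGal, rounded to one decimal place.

Free-air correction = 0.3086 × 2651.6 = 818.28 mGal
Free-air anomaly = 980262.33 − 980676.48 + (818.28) = 404.13 mGal
Bouguer slab correction = 0.04193 × 2.48 × 2651.6 = 275.73 mGal
Simple Bouguer anomaly = 404.13 − (275.73) = 128.40 mGal

128.4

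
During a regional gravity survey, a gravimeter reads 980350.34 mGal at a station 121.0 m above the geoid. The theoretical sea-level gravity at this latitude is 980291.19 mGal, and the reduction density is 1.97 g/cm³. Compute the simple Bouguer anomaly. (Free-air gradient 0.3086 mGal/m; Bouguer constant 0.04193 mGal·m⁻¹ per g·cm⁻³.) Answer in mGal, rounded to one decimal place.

Free-air correction = 0.3086 × 121.0 = 37.34 mGal
Free-air anomaly = 980350.34 − 980291.19 + (37.34) = 96.49 mGal
Bouguer slab correction = 0.04193 × 1.97 × 121.0 = 9.99 mGal
Simple Bouguer anomaly = 96.49 − (9.99) = 86.50 mGal

86.5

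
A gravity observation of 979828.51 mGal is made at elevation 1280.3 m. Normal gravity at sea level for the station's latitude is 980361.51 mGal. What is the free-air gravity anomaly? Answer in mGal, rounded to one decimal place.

Free-air correction = 0.3086 × 1280.3 = 395.10 mGal
Free-air anomaly = 979828.51 − 980361.51 + (395.10) = -137.90 mGal

-137.9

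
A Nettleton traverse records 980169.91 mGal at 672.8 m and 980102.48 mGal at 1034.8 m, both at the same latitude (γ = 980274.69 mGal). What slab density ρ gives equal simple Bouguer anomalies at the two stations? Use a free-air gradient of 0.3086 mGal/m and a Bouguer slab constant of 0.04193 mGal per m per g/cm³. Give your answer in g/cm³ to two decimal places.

2.92

Δg_obs = 980102.48 − 980169.91 = -67.43 mGal over Δh = 1034.8 − 672.8 = 362.0 m
Equal Bouguer anomalies ⇒ Δg_obs + (0.3086 − 0.04193ρ)·Δh = 0
0.3086 − 0.04193ρ = −Δg_obs/Δh = 0.18627
ρ = (0.3086 − 0.18627) / 0.04193 = 2.92 g/cm³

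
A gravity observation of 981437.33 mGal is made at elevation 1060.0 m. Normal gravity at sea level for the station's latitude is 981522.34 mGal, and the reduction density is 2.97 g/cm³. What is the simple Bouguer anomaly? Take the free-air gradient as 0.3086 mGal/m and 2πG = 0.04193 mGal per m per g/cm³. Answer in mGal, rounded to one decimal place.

110.1

Free-air correction = 0.3086 × 1060.0 = 327.12 mGal
Free-air anomaly = 981437.33 − 981522.34 + (327.12) = 242.11 mGal
Bouguer slab correction = 0.04193 × 2.97 × 1060.0 = 132.00 mGal
Simple Bouguer anomaly = 242.11 − (132.00) = 110.11 mGal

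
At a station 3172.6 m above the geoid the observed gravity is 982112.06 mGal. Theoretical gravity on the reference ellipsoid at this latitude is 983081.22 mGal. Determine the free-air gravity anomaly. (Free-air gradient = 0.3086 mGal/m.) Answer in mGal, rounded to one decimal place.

Free-air correction = 0.3086 × 3172.6 = 979.06 mGal
Free-air anomaly = 982112.06 − 983081.22 + (979.06) = 9.90 mGal

9.9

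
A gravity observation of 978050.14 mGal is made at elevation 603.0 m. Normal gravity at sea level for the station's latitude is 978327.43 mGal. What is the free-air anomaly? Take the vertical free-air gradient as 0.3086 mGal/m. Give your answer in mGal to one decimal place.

-91.2

Free-air correction = 0.3086 × 603.0 = 186.09 mGal
Free-air anomaly = 978050.14 − 978327.43 + (186.09) = -91.20 mGal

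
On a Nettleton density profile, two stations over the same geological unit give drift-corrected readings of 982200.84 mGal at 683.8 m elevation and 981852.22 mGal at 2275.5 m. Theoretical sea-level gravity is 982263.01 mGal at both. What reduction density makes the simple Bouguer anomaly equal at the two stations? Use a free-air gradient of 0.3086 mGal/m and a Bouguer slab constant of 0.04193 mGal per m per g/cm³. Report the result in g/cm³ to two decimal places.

2.14

Δg_obs = 981852.22 − 982200.84 = -348.62 mGal over Δh = 2275.5 − 683.8 = 1591.7 m
Equal Bouguer anomalies ⇒ Δg_obs + (0.3086 − 0.04193ρ)·Δh = 0
0.3086 − 0.04193ρ = −Δg_obs/Δh = 0.21902
ρ = (0.3086 − 0.21902) / 0.04193 = 2.14 g/cm³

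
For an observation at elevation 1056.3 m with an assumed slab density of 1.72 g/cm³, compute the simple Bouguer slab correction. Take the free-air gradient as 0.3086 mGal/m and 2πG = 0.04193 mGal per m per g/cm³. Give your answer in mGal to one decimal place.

76.2

Bouguer slab correction = 0.04193 × 1.72 × 1056.3 = 76.2 mGal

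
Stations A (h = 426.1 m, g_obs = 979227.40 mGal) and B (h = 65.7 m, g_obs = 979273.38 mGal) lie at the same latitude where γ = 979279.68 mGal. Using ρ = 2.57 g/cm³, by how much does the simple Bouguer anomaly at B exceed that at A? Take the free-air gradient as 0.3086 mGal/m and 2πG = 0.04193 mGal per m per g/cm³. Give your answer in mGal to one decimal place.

-26.4

Δg_SB(A) = 979227.40 − 979279.68 + 0.3086×426.1 − 0.04193×2.57×426.1 = 33.30 mGal
Δg_SB(B) = 979273.38 − 979279.68 + 0.3086×65.7 − 0.04193×2.57×65.7 = 6.90 mGal
Difference = 6.90 − (33.30) = -26.40 mGal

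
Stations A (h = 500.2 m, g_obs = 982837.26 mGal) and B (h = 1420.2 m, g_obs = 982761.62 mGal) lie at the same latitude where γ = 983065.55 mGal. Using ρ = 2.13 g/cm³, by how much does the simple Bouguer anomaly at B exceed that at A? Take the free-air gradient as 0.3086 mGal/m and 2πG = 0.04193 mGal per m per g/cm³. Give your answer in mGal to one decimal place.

126.1

Δg_SB(A) = 982837.26 − 983065.55 + 0.3086×500.2 − 0.04193×2.13×500.2 = -118.60 mGal
Δg_SB(B) = 982761.62 − 983065.55 + 0.3086×1420.2 − 0.04193×2.13×1420.2 = 7.50 mGal
Difference = 7.50 − (-118.60) = 126.10 mGal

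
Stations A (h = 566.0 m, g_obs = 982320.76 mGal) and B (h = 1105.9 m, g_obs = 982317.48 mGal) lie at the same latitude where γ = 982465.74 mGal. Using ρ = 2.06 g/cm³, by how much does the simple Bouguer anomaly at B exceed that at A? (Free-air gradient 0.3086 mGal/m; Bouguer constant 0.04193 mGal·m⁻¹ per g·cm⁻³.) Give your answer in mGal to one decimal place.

116.7

Δg_SB(A) = 982320.76 − 982465.74 + 0.3086×566.0 − 0.04193×2.06×566.0 = -19.20 mGal
Δg_SB(B) = 982317.48 − 982465.74 + 0.3086×1105.9 − 0.04193×2.06×1105.9 = 97.50 mGal
Difference = 97.50 − (-19.20) = 116.70 mGal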